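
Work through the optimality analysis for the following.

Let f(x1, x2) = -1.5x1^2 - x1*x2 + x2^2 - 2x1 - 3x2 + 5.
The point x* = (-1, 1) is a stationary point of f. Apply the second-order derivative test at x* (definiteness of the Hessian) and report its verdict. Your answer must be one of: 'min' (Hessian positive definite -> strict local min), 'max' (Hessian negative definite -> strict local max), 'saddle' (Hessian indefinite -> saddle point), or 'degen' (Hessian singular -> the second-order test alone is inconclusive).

Compute the Hessian H = grad^2 f:
  H = [[-3, -1], [-1, 2]]
Verify stationarity: grad f(x*) = H x* + g = (0, 0).
Eigenvalues of H: -3.1926, 2.1926.
Eigenvalues have mixed signs, so H is indefinite -> x* is a saddle point.

saddle


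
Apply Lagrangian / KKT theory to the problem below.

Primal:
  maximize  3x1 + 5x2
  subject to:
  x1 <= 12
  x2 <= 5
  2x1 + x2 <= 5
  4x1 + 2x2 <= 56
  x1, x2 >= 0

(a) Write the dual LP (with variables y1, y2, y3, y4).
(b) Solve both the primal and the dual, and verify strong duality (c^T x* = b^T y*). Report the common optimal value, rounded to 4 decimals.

The standard primal-dual pair for 'max c^T x s.t. A x <= b, x >= 0' is:
  Dual:  min b^T y  s.t.  A^T y >= c,  y >= 0.

So the dual LP is:
  minimize  12y1 + 5y2 + 5y3 + 56y4
  subject to:
    y1 + 2y3 + 4y4 >= 3
    y2 + y3 + 2y4 >= 5
    y1, y2, y3, y4 >= 0

Solving the primal: x* = (0, 5).
  primal value c^T x* = 25.
Solving the dual: y* = (0, 3.5, 1.5, 0).
  dual value b^T y* = 25.
Strong duality: c^T x* = b^T y*. Confirmed.

25


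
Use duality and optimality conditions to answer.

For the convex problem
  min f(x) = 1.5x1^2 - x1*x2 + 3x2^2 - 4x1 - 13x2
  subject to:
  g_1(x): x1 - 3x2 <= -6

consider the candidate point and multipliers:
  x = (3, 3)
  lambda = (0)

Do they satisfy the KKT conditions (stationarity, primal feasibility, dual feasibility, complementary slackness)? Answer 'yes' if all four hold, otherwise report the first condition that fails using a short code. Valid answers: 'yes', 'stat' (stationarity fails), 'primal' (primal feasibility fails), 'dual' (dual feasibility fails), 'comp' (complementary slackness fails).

Gradient of f: grad f(x) = Q x + c = (2, 2)
Constraint values g_i(x) = a_i^T x - b_i:
  g_1((3, 3)) = 0
Stationarity residual: grad f(x) + sum_i lambda_i a_i = (2, 2)
  -> stationarity FAILS
Primal feasibility (all g_i <= 0): OK
Dual feasibility (all lambda_i >= 0): OK
Complementary slackness (lambda_i * g_i(x) = 0 for all i): OK

Verdict: the first failing condition is stationarity -> stat.

stat


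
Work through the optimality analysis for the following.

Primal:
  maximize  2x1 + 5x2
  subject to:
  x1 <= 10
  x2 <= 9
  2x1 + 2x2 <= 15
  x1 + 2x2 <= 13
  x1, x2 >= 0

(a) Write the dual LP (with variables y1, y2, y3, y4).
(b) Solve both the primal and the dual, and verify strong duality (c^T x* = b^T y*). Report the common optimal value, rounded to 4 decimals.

The standard primal-dual pair for 'max c^T x s.t. A x <= b, x >= 0' is:
  Dual:  min b^T y  s.t.  A^T y >= c,  y >= 0.

So the dual LP is:
  minimize  10y1 + 9y2 + 15y3 + 13y4
  subject to:
    y1 + 2y3 + y4 >= 2
    y2 + 2y3 + 2y4 >= 5
    y1, y2, y3, y4 >= 0

Solving the primal: x* = (0, 6.5).
  primal value c^T x* = 32.5.
Solving the dual: y* = (0, 0, 0, 2.5).
  dual value b^T y* = 32.5.
Strong duality: c^T x* = b^T y*. Confirmed.

32.5


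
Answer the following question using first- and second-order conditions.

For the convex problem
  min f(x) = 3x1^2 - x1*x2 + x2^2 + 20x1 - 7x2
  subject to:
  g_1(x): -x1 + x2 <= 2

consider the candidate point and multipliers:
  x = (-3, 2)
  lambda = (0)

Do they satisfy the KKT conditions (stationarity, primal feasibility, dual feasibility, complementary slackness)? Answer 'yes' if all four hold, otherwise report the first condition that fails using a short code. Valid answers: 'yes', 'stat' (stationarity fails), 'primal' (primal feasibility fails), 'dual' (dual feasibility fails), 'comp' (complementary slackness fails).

Gradient of f: grad f(x) = Q x + c = (0, 0)
Constraint values g_i(x) = a_i^T x - b_i:
  g_1((-3, 2)) = 3
Stationarity residual: grad f(x) + sum_i lambda_i a_i = (0, 0)
  -> stationarity OK
Primal feasibility (all g_i <= 0): FAILS
Dual feasibility (all lambda_i >= 0): OK
Complementary slackness (lambda_i * g_i(x) = 0 for all i): OK

Verdict: the first failing condition is primal_feasibility -> primal.

primal


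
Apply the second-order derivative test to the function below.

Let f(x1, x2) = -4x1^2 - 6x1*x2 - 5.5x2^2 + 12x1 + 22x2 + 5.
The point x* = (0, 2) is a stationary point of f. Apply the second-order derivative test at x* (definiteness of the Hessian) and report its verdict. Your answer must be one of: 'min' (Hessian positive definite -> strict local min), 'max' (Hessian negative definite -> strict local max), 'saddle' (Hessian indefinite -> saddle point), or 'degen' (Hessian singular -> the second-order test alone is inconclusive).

Compute the Hessian H = grad^2 f:
  H = [[-8, -6], [-6, -11]]
Verify stationarity: grad f(x*) = H x* + g = (0, 0).
Eigenvalues of H: -15.6847, -3.3153.
Both eigenvalues < 0, so H is negative definite -> x* is a strict local max.

max


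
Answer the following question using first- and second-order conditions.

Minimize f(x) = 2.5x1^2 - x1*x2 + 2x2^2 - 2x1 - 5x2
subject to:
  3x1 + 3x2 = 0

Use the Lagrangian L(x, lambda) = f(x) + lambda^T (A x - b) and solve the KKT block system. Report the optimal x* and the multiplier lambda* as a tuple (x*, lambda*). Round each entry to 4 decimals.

Form the Lagrangian:
  L(x, lambda) = (1/2) x^T Q x + c^T x + lambda^T (A x - b)
Stationarity (grad_x L = 0): Q x + c + A^T lambda = 0.
Primal feasibility: A x = b.

This gives the KKT block system:
  [ Q   A^T ] [ x     ]   [-c ]
  [ A    0  ] [ lambda ] = [ b ]

Solving the linear system:
  x*      = (-0.2727, 0.2727)
  lambda* = (1.2121)
  f(x*)   = -0.4091

x* = (-0.2727, 0.2727), lambda* = (1.2121)


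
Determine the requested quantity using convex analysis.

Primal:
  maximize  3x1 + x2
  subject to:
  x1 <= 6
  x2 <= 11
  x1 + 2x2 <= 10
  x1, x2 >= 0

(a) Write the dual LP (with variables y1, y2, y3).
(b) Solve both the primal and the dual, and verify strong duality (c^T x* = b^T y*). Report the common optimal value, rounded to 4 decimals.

The standard primal-dual pair for 'max c^T x s.t. A x <= b, x >= 0' is:
  Dual:  min b^T y  s.t.  A^T y >= c,  y >= 0.

So the dual LP is:
  minimize  6y1 + 11y2 + 10y3
  subject to:
    y1 + y3 >= 3
    y2 + 2y3 >= 1
    y1, y2, y3 >= 0

Solving the primal: x* = (6, 2).
  primal value c^T x* = 20.
Solving the dual: y* = (2.5, 0, 0.5).
  dual value b^T y* = 20.
Strong duality: c^T x* = b^T y*. Confirmed.

20


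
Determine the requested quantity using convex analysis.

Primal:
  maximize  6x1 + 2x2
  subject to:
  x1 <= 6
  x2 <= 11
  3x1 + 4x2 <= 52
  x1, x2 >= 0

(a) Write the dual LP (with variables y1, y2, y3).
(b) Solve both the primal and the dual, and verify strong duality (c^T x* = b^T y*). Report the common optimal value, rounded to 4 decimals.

The standard primal-dual pair for 'max c^T x s.t. A x <= b, x >= 0' is:
  Dual:  min b^T y  s.t.  A^T y >= c,  y >= 0.

So the dual LP is:
  minimize  6y1 + 11y2 + 52y3
  subject to:
    y1 + 3y3 >= 6
    y2 + 4y3 >= 2
    y1, y2, y3 >= 0

Solving the primal: x* = (6, 8.5).
  primal value c^T x* = 53.
Solving the dual: y* = (4.5, 0, 0.5).
  dual value b^T y* = 53.
Strong duality: c^T x* = b^T y*. Confirmed.

53


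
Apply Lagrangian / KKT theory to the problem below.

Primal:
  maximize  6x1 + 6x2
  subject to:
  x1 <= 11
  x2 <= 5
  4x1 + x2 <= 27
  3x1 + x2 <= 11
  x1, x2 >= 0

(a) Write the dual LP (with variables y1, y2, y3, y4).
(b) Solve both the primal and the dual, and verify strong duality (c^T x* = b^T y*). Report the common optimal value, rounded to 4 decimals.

The standard primal-dual pair for 'max c^T x s.t. A x <= b, x >= 0' is:
  Dual:  min b^T y  s.t.  A^T y >= c,  y >= 0.

So the dual LP is:
  minimize  11y1 + 5y2 + 27y3 + 11y4
  subject to:
    y1 + 4y3 + 3y4 >= 6
    y2 + y3 + y4 >= 6
    y1, y2, y3, y4 >= 0

Solving the primal: x* = (2, 5).
  primal value c^T x* = 42.
Solving the dual: y* = (0, 4, 0, 2).
  dual value b^T y* = 42.
Strong duality: c^T x* = b^T y*. Confirmed.

42


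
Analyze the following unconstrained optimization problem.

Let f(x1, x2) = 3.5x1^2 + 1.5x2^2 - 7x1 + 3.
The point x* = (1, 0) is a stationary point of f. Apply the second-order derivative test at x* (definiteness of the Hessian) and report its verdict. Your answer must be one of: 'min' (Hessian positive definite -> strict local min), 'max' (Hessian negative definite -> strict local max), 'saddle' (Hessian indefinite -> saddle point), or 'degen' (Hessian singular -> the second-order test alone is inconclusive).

Compute the Hessian H = grad^2 f:
  H = [[7, 0], [0, 3]]
Verify stationarity: grad f(x*) = H x* + g = (0, 0).
Eigenvalues of H: 3, 7.
Both eigenvalues > 0, so H is positive definite -> x* is a strict local min.

min


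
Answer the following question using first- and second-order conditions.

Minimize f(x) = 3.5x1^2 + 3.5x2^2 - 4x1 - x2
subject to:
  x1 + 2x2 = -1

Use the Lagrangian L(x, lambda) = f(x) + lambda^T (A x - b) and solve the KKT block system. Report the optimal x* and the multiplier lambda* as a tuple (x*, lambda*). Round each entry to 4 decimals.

Form the Lagrangian:
  L(x, lambda) = (1/2) x^T Q x + c^T x + lambda^T (A x - b)
Stationarity (grad_x L = 0): Q x + c + A^T lambda = 0.
Primal feasibility: A x = b.

This gives the KKT block system:
  [ Q   A^T ] [ x     ]   [-c ]
  [ A    0  ] [ lambda ] = [ b ]

Solving the linear system:
  x*      = (0.2, -0.6)
  lambda* = (2.6)
  f(x*)   = 1.2

x* = (0.2, -0.6), lambda* = (2.6)


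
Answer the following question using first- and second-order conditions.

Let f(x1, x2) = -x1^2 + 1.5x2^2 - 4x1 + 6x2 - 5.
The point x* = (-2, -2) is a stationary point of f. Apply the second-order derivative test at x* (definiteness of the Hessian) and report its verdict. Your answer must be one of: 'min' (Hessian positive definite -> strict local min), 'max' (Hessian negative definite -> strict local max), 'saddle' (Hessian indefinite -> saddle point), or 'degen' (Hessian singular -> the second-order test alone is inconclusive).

Compute the Hessian H = grad^2 f:
  H = [[-2, 0], [0, 3]]
Verify stationarity: grad f(x*) = H x* + g = (0, 0).
Eigenvalues of H: -2, 3.
Eigenvalues have mixed signs, so H is indefinite -> x* is a saddle point.

saddle


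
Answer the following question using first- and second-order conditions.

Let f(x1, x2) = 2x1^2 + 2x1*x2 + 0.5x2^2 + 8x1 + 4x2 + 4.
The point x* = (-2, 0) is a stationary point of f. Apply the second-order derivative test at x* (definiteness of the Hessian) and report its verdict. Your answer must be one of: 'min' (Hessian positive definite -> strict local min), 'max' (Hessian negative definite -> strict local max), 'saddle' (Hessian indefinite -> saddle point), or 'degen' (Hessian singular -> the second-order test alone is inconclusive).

Compute the Hessian H = grad^2 f:
  H = [[4, 2], [2, 1]]
Verify stationarity: grad f(x*) = H x* + g = (0, 0).
Eigenvalues of H: 0, 5.
H has a zero eigenvalue (singular; positive semidefinite but not definite), so H is neither positive definite, negative definite, nor indefinite. The second-order test alone is inconclusive -> degen.
(Indeed, f is constant along the null direction of H through x*, so x* is not a strict local extremum.)

degen


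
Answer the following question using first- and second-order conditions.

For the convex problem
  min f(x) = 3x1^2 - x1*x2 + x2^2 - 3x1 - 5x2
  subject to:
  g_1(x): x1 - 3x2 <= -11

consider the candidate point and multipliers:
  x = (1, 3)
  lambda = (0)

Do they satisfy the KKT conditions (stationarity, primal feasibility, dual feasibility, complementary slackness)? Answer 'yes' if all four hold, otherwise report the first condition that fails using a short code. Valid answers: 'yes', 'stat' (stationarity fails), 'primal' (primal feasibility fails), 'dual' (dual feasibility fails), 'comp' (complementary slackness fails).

Gradient of f: grad f(x) = Q x + c = (0, 0)
Constraint values g_i(x) = a_i^T x - b_i:
  g_1((1, 3)) = 3
Stationarity residual: grad f(x) + sum_i lambda_i a_i = (0, 0)
  -> stationarity OK
Primal feasibility (all g_i <= 0): FAILS
Dual feasibility (all lambda_i >= 0): OK
Complementary slackness (lambda_i * g_i(x) = 0 for all i): OK

Verdict: the first failing condition is primal_feasibility -> primal.

primal


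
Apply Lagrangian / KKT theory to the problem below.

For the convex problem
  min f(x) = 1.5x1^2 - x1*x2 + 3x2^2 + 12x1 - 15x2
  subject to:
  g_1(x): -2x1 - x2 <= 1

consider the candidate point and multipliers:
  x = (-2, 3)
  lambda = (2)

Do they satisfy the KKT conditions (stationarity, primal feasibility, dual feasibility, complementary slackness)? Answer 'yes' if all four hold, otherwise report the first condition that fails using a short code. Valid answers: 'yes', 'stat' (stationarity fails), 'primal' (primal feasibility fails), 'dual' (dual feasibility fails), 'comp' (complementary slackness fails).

Gradient of f: grad f(x) = Q x + c = (3, 5)
Constraint values g_i(x) = a_i^T x - b_i:
  g_1((-2, 3)) = 0
Stationarity residual: grad f(x) + sum_i lambda_i a_i = (-1, 3)
  -> stationarity FAILS
Primal feasibility (all g_i <= 0): OK
Dual feasibility (all lambda_i >= 0): OK
Complementary slackness (lambda_i * g_i(x) = 0 for all i): OK

Verdict: the first failing condition is stationarity -> stat.

stat


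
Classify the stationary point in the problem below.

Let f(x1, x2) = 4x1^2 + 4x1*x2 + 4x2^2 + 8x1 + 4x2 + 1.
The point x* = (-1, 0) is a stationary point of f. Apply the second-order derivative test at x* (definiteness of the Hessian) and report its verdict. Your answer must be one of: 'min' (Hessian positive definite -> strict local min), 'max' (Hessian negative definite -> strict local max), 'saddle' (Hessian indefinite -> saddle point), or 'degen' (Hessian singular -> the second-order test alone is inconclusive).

Compute the Hessian H = grad^2 f:
  H = [[8, 4], [4, 8]]
Verify stationarity: grad f(x*) = H x* + g = (0, 0).
Eigenvalues of H: 4, 12.
Both eigenvalues > 0, so H is positive definite -> x* is a strict local min.

min


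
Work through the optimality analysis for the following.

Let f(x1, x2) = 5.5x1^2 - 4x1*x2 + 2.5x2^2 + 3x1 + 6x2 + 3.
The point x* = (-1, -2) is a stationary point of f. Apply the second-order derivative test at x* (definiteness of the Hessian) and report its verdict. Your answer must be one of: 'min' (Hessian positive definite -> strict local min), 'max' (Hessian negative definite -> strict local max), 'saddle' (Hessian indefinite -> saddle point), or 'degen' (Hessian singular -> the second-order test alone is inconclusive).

Compute the Hessian H = grad^2 f:
  H = [[11, -4], [-4, 5]]
Verify stationarity: grad f(x*) = H x* + g = (0, 0).
Eigenvalues of H: 3, 13.
Both eigenvalues > 0, so H is positive definite -> x* is a strict local min.

min


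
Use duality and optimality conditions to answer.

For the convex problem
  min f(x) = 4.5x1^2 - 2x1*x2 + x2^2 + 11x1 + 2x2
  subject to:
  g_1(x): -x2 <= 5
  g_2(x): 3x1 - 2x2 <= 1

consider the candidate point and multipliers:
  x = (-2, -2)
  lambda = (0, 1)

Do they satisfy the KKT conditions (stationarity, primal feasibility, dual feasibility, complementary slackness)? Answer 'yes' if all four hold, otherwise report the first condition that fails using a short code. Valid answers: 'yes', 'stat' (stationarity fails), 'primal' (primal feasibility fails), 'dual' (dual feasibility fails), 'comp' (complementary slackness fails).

Gradient of f: grad f(x) = Q x + c = (-3, 2)
Constraint values g_i(x) = a_i^T x - b_i:
  g_1((-2, -2)) = -3
  g_2((-2, -2)) = -3
Stationarity residual: grad f(x) + sum_i lambda_i a_i = (0, 0)
  -> stationarity OK
Primal feasibility (all g_i <= 0): OK
Dual feasibility (all lambda_i >= 0): OK
Complementary slackness (lambda_i * g_i(x) = 0 for all i): FAILS

Verdict: the first failing condition is complementary_slackness -> comp.

comp


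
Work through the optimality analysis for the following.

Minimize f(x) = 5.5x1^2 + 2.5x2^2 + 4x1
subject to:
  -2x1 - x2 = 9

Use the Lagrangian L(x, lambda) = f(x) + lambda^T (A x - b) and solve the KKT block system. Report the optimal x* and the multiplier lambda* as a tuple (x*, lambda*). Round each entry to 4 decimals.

Form the Lagrangian:
  L(x, lambda) = (1/2) x^T Q x + c^T x + lambda^T (A x - b)
Stationarity (grad_x L = 0): Q x + c + A^T lambda = 0.
Primal feasibility: A x = b.

This gives the KKT block system:
  [ Q   A^T ] [ x     ]   [-c ]
  [ A    0  ] [ lambda ] = [ b ]

Solving the linear system:
  x*      = (-3.0323, -2.9355)
  lambda* = (-14.6774)
  f(x*)   = 59.9839

x* = (-3.0323, -2.9355), lambda* = (-14.6774)


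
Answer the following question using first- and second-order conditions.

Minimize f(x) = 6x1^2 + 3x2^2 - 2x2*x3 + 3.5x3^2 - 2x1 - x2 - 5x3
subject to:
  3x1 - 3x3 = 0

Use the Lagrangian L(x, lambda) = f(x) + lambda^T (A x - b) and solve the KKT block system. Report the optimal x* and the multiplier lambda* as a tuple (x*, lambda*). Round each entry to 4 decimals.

Form the Lagrangian:
  L(x, lambda) = (1/2) x^T Q x + c^T x + lambda^T (A x - b)
Stationarity (grad_x L = 0): Q x + c + A^T lambda = 0.
Primal feasibility: A x = b.

This gives the KKT block system:
  [ Q   A^T ] [ x     ]   [-c ]
  [ A    0  ] [ lambda ] = [ b ]

Solving the linear system:
  x*      = (0.4, 0.3, 0.4)
  lambda* = (-0.9333)
  f(x*)   = -1.55

x* = (0.4, 0.3, 0.4), lambda* = (-0.9333)


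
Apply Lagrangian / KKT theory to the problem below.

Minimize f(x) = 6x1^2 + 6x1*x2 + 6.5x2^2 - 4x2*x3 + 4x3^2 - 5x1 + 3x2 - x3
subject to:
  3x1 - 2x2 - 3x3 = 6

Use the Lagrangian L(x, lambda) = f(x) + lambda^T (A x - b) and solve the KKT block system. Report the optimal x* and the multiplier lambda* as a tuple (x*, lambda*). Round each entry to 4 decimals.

Form the Lagrangian:
  L(x, lambda) = (1/2) x^T Q x + c^T x + lambda^T (A x - b)
Stationarity (grad_x L = 0): Q x + c + A^T lambda = 0.
Primal feasibility: A x = b.

This gives the KKT block system:
  [ Q   A^T ] [ x     ]   [-c ]
  [ A    0  ] [ lambda ] = [ b ]

Solving the linear system:
  x*      = (0.9542, -0.875, -0.4625)
  lambda* = (-0.4)
  f(x*)   = -2.2667

x* = (0.9542, -0.875, -0.4625), lambda* = (-0.4)


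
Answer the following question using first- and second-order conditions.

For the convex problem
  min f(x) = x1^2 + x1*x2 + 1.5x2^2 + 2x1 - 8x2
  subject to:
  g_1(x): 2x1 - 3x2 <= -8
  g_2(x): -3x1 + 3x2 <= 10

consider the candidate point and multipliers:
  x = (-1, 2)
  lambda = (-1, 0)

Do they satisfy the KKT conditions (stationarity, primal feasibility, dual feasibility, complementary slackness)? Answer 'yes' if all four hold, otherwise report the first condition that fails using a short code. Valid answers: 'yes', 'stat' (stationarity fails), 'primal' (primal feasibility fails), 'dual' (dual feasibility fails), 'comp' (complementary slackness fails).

Gradient of f: grad f(x) = Q x + c = (2, -3)
Constraint values g_i(x) = a_i^T x - b_i:
  g_1((-1, 2)) = 0
  g_2((-1, 2)) = -1
Stationarity residual: grad f(x) + sum_i lambda_i a_i = (0, 0)
  -> stationarity OK
Primal feasibility (all g_i <= 0): OK
Dual feasibility (all lambda_i >= 0): FAILS
Complementary slackness (lambda_i * g_i(x) = 0 for all i): OK

Verdict: the first failing condition is dual_feasibility -> dual.

dual


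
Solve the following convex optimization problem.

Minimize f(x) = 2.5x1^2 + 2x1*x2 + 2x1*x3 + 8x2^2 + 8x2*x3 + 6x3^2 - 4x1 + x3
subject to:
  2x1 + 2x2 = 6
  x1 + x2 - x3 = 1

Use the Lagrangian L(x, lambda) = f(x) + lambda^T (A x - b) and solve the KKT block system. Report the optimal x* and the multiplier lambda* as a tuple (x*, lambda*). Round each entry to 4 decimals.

Form the Lagrangian:
  L(x, lambda) = (1/2) x^T Q x + c^T x + lambda^T (A x - b)
Stationarity (grad_x L = 0): Q x + c + A^T lambda = 0.
Primal feasibility: A x = b.

This gives the KKT block system:
  [ Q   A^T ] [ x     ]   [-c ]
  [ A    0  ] [ lambda ] = [ b ]

Solving the linear system:
  x*      = (3.4118, -0.4118, 2)
  lambda* = (-22.3824, 28.5294)
  f(x*)   = 47.0588

x* = (3.4118, -0.4118, 2), lambda* = (-22.3824, 28.5294)


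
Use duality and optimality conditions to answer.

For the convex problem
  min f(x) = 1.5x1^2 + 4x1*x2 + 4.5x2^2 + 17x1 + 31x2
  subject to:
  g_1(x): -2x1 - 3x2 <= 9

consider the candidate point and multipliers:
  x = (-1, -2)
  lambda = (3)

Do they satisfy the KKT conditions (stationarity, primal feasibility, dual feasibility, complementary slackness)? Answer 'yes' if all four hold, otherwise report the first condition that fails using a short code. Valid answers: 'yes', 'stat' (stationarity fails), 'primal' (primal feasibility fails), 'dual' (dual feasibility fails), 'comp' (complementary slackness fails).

Gradient of f: grad f(x) = Q x + c = (6, 9)
Constraint values g_i(x) = a_i^T x - b_i:
  g_1((-1, -2)) = -1
Stationarity residual: grad f(x) + sum_i lambda_i a_i = (0, 0)
  -> stationarity OK
Primal feasibility (all g_i <= 0): OK
Dual feasibility (all lambda_i >= 0): OK
Complementary slackness (lambda_i * g_i(x) = 0 for all i): FAILS

Verdict: the first failing condition is complementary_slackness -> comp.

comp


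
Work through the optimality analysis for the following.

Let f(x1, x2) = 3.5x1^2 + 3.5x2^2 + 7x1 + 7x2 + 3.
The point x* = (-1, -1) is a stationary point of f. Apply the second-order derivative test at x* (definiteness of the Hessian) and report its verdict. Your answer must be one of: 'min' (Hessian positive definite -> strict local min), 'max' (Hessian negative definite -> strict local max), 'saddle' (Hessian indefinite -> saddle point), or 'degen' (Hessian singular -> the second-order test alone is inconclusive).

Compute the Hessian H = grad^2 f:
  H = [[7, 0], [0, 7]]
Verify stationarity: grad f(x*) = H x* + g = (0, 0).
Eigenvalues of H: 7, 7.
Both eigenvalues > 0, so H is positive definite -> x* is a strict local min.

min


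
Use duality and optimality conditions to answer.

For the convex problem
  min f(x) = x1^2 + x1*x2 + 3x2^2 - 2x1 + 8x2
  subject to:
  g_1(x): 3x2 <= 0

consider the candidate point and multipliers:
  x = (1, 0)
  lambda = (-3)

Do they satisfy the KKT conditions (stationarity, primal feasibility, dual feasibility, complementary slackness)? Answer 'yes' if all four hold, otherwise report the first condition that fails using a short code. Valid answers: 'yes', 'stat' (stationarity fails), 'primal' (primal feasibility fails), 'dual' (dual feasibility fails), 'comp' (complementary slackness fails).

Gradient of f: grad f(x) = Q x + c = (0, 9)
Constraint values g_i(x) = a_i^T x - b_i:
  g_1((1, 0)) = 0
Stationarity residual: grad f(x) + sum_i lambda_i a_i = (0, 0)
  -> stationarity OK
Primal feasibility (all g_i <= 0): OK
Dual feasibility (all lambda_i >= 0): FAILS
Complementary slackness (lambda_i * g_i(x) = 0 for all i): OK

Verdict: the first failing condition is dual_feasibility -> dual.

dual


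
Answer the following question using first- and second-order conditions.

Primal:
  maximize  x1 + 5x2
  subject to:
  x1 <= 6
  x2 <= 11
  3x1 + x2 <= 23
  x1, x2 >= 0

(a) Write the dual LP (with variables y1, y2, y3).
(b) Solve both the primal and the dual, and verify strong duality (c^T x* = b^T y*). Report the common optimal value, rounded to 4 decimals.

The standard primal-dual pair for 'max c^T x s.t. A x <= b, x >= 0' is:
  Dual:  min b^T y  s.t.  A^T y >= c,  y >= 0.

So the dual LP is:
  minimize  6y1 + 11y2 + 23y3
  subject to:
    y1 + 3y3 >= 1
    y2 + y3 >= 5
    y1, y2, y3 >= 0

Solving the primal: x* = (4, 11).
  primal value c^T x* = 59.
Solving the dual: y* = (0, 4.6667, 0.3333).
  dual value b^T y* = 59.
Strong duality: c^T x* = b^T y*. Confirmed.

59


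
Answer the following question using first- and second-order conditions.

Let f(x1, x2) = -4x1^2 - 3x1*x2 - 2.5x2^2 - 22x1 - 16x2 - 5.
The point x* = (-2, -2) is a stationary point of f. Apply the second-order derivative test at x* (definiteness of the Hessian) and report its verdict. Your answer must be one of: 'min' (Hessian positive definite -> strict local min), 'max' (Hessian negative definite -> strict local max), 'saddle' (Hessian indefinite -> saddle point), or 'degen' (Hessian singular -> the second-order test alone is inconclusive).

Compute the Hessian H = grad^2 f:
  H = [[-8, -3], [-3, -5]]
Verify stationarity: grad f(x*) = H x* + g = (0, 0).
Eigenvalues of H: -9.8541, -3.1459.
Both eigenvalues < 0, so H is negative definite -> x* is a strict local max.

max


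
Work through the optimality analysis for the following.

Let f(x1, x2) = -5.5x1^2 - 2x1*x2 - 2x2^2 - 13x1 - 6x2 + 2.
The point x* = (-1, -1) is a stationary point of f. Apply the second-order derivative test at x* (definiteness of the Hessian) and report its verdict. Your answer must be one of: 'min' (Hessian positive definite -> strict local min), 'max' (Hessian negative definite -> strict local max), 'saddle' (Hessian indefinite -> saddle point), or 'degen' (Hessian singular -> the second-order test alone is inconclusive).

Compute the Hessian H = grad^2 f:
  H = [[-11, -2], [-2, -4]]
Verify stationarity: grad f(x*) = H x* + g = (0, 0).
Eigenvalues of H: -11.5311, -3.4689.
Both eigenvalues < 0, so H is negative definite -> x* is a strict local max.

max


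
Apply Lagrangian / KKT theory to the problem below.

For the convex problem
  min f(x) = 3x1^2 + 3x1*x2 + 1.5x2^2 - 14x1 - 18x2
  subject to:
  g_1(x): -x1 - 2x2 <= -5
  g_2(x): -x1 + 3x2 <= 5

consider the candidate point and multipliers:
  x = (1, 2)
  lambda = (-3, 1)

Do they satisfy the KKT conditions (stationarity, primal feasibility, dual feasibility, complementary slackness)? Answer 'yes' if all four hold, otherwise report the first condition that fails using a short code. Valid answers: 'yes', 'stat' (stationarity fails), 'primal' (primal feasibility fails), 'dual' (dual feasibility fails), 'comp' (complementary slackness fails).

Gradient of f: grad f(x) = Q x + c = (-2, -9)
Constraint values g_i(x) = a_i^T x - b_i:
  g_1((1, 2)) = 0
  g_2((1, 2)) = 0
Stationarity residual: grad f(x) + sum_i lambda_i a_i = (0, 0)
  -> stationarity OK
Primal feasibility (all g_i <= 0): OK
Dual feasibility (all lambda_i >= 0): FAILS
Complementary slackness (lambda_i * g_i(x) = 0 for all i): OK

Verdict: the first failing condition is dual_feasibility -> dual.

dual


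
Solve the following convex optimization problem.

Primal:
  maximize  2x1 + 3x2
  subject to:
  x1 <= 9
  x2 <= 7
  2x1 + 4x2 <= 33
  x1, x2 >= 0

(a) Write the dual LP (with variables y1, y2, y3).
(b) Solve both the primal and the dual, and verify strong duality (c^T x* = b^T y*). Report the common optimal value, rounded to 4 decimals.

The standard primal-dual pair for 'max c^T x s.t. A x <= b, x >= 0' is:
  Dual:  min b^T y  s.t.  A^T y >= c,  y >= 0.

So the dual LP is:
  minimize  9y1 + 7y2 + 33y3
  subject to:
    y1 + 2y3 >= 2
    y2 + 4y3 >= 3
    y1, y2, y3 >= 0

Solving the primal: x* = (9, 3.75).
  primal value c^T x* = 29.25.
Solving the dual: y* = (0.5, 0, 0.75).
  dual value b^T y* = 29.25.
Strong duality: c^T x* = b^T y*. Confirmed.

29.25


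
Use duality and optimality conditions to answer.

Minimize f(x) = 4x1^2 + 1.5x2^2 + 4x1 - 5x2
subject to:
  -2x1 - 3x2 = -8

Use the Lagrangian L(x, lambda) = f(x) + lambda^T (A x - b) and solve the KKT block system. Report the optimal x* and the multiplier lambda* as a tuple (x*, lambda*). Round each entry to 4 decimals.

Form the Lagrangian:
  L(x, lambda) = (1/2) x^T Q x + c^T x + lambda^T (A x - b)
Stationarity (grad_x L = 0): Q x + c + A^T lambda = 0.
Primal feasibility: A x = b.

This gives the KKT block system:
  [ Q   A^T ] [ x     ]   [-c ]
  [ A    0  ] [ lambda ] = [ b ]

Solving the linear system:
  x*      = (-0.2143, 2.8095)
  lambda* = (1.1429)
  f(x*)   = -2.881

x* = (-0.2143, 2.8095), lambda* = (1.1429)


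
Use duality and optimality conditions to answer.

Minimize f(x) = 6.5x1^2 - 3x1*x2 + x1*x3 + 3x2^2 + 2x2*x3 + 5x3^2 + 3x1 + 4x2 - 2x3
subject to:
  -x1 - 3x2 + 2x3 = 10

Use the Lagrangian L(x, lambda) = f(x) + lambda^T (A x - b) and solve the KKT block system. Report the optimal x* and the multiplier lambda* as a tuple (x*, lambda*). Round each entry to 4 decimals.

Form the Lagrangian:
  L(x, lambda) = (1/2) x^T Q x + c^T x + lambda^T (A x - b)
Stationarity (grad_x L = 0): Q x + c + A^T lambda = 0.
Primal feasibility: A x = b.

This gives the KKT block system:
  [ Q   A^T ] [ x     ]   [-c ]
  [ A    0  ] [ lambda ] = [ b ]

Solving the linear system:
  x*      = (-0.9649, -2.297, 1.0721)
  lambda* = (-1.581)
  f(x*)   = 0.7914

x* = (-0.9649, -2.297, 1.0721), lambda* = (-1.581)


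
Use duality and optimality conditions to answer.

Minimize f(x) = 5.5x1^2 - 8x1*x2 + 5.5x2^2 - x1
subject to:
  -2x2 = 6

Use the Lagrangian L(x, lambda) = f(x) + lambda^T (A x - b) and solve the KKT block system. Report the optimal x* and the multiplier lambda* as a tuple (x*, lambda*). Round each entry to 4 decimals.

Form the Lagrangian:
  L(x, lambda) = (1/2) x^T Q x + c^T x + lambda^T (A x - b)
Stationarity (grad_x L = 0): Q x + c + A^T lambda = 0.
Primal feasibility: A x = b.

This gives the KKT block system:
  [ Q   A^T ] [ x     ]   [-c ]
  [ A    0  ] [ lambda ] = [ b ]

Solving the linear system:
  x*      = (-2.0909, -3)
  lambda* = (-8.1364)
  f(x*)   = 25.4545

x* = (-2.0909, -3), lambda* = (-8.1364)


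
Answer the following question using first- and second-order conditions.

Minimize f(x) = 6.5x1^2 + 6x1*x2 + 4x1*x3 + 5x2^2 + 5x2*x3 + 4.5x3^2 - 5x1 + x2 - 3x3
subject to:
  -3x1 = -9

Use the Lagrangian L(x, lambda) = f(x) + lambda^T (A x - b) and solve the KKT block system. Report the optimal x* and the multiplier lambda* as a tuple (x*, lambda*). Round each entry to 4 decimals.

Form the Lagrangian:
  L(x, lambda) = (1/2) x^T Q x + c^T x + lambda^T (A x - b)
Stationarity (grad_x L = 0): Q x + c + A^T lambda = 0.
Primal feasibility: A x = b.

This gives the KKT block system:
  [ Q   A^T ] [ x     ]   [-c ]
  [ A    0  ] [ lambda ] = [ b ]

Solving the linear system:
  x*      = (3, -1.9385, 0.0769)
  lambda* = (7.559)
  f(x*)   = 25.4308

x* = (3, -1.9385, 0.0769), lambda* = (7.559)


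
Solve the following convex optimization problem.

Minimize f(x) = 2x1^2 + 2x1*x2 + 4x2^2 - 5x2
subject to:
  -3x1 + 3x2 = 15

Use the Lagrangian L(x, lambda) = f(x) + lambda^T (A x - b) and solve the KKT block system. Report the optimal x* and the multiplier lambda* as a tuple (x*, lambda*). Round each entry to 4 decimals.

Form the Lagrangian:
  L(x, lambda) = (1/2) x^T Q x + c^T x + lambda^T (A x - b)
Stationarity (grad_x L = 0): Q x + c + A^T lambda = 0.
Primal feasibility: A x = b.

This gives the KKT block system:
  [ Q   A^T ] [ x     ]   [-c ]
  [ A    0  ] [ lambda ] = [ b ]

Solving the linear system:
  x*      = (-2.8125, 2.1875)
  lambda* = (-2.2917)
  f(x*)   = 11.7188

x* = (-2.8125, 2.1875), lambda* = (-2.2917)


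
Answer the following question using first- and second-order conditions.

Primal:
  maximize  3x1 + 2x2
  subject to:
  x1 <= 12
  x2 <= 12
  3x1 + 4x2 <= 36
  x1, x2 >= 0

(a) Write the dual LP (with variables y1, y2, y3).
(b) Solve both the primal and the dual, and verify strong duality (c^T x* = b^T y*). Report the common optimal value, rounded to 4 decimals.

The standard primal-dual pair for 'max c^T x s.t. A x <= b, x >= 0' is:
  Dual:  min b^T y  s.t.  A^T y >= c,  y >= 0.

So the dual LP is:
  minimize  12y1 + 12y2 + 36y3
  subject to:
    y1 + 3y3 >= 3
    y2 + 4y3 >= 2
    y1, y2, y3 >= 0

Solving the primal: x* = (12, 0).
  primal value c^T x* = 36.
Solving the dual: y* = (1.5, 0, 0.5).
  dual value b^T y* = 36.
Strong duality: c^T x* = b^T y*. Confirmed.

36


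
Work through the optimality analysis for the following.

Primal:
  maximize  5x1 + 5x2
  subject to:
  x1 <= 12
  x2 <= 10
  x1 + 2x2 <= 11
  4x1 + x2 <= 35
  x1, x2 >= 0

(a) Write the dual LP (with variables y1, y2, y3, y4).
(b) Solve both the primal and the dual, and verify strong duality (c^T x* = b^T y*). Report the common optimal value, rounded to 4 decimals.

The standard primal-dual pair for 'max c^T x s.t. A x <= b, x >= 0' is:
  Dual:  min b^T y  s.t.  A^T y >= c,  y >= 0.

So the dual LP is:
  minimize  12y1 + 10y2 + 11y3 + 35y4
  subject to:
    y1 + y3 + 4y4 >= 5
    y2 + 2y3 + y4 >= 5
    y1, y2, y3, y4 >= 0

Solving the primal: x* = (8.4286, 1.2857).
  primal value c^T x* = 48.5714.
Solving the dual: y* = (0, 0, 2.1429, 0.7143).
  dual value b^T y* = 48.5714.
Strong duality: c^T x* = b^T y*. Confirmed.

48.5714


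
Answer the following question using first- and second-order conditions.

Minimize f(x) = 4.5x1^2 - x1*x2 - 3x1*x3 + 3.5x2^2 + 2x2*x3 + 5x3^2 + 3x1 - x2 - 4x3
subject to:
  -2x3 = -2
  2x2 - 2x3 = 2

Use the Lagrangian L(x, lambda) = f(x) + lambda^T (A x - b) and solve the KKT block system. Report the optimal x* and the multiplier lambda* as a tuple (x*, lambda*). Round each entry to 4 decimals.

Form the Lagrangian:
  L(x, lambda) = (1/2) x^T Q x + c^T x + lambda^T (A x - b)
Stationarity (grad_x L = 0): Q x + c + A^T lambda = 0.
Primal feasibility: A x = b.

This gives the KKT block system:
  [ Q   A^T ] [ x     ]   [-c ]
  [ A    0  ] [ lambda ] = [ b ]

Solving the linear system:
  x*      = (0.2222, 2, 1)
  lambda* = (12.0556, -7.3889)
  f(x*)   = 16.7778

x* = (0.2222, 2, 1), lambda* = (12.0556, -7.3889)


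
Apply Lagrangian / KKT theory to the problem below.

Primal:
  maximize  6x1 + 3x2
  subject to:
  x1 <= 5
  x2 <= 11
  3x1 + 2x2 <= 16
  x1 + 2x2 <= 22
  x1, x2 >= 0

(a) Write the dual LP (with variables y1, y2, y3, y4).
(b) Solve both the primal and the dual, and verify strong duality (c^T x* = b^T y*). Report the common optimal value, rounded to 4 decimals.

The standard primal-dual pair for 'max c^T x s.t. A x <= b, x >= 0' is:
  Dual:  min b^T y  s.t.  A^T y >= c,  y >= 0.

So the dual LP is:
  minimize  5y1 + 11y2 + 16y3 + 22y4
  subject to:
    y1 + 3y3 + y4 >= 6
    y2 + 2y3 + 2y4 >= 3
    y1, y2, y3, y4 >= 0

Solving the primal: x* = (5, 0.5).
  primal value c^T x* = 31.5.
Solving the dual: y* = (1.5, 0, 1.5, 0).
  dual value b^T y* = 31.5.
Strong duality: c^T x* = b^T y*. Confirmed.

31.5


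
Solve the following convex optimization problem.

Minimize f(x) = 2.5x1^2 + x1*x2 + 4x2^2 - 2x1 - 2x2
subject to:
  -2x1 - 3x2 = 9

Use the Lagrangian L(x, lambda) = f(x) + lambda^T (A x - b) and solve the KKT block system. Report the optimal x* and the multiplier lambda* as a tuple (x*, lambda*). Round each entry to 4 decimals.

Form the Lagrangian:
  L(x, lambda) = (1/2) x^T Q x + c^T x + lambda^T (A x - b)
Stationarity (grad_x L = 0): Q x + c + A^T lambda = 0.
Primal feasibility: A x = b.

This gives the KKT block system:
  [ Q   A^T ] [ x     ]   [-c ]
  [ A    0  ] [ lambda ] = [ b ]

Solving the linear system:
  x*      = (-1.7077, -1.8615)
  lambda* = (-6.2)
  f(x*)   = 31.4692

x* = (-1.7077, -1.8615), lambda* = (-6.2)


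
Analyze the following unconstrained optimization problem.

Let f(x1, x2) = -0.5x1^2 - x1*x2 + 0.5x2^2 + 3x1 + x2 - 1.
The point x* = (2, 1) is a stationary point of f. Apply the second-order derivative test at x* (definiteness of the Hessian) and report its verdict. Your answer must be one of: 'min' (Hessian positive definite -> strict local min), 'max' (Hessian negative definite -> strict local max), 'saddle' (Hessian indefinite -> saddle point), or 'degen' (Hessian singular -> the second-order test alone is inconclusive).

Compute the Hessian H = grad^2 f:
  H = [[-1, -1], [-1, 1]]
Verify stationarity: grad f(x*) = H x* + g = (0, 0).
Eigenvalues of H: -1.4142, 1.4142.
Eigenvalues have mixed signs, so H is indefinite -> x* is a saddle point.

saddle


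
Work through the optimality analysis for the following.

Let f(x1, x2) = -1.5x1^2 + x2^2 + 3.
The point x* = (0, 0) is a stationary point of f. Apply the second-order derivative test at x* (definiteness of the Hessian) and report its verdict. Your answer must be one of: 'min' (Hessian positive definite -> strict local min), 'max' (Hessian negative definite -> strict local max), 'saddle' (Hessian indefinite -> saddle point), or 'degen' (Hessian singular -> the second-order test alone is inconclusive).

Compute the Hessian H = grad^2 f:
  H = [[-3, 0], [0, 2]]
Verify stationarity: grad f(x*) = H x* + g = (0, 0).
Eigenvalues of H: -3, 2.
Eigenvalues have mixed signs, so H is indefinite -> x* is a saddle point.

saddle


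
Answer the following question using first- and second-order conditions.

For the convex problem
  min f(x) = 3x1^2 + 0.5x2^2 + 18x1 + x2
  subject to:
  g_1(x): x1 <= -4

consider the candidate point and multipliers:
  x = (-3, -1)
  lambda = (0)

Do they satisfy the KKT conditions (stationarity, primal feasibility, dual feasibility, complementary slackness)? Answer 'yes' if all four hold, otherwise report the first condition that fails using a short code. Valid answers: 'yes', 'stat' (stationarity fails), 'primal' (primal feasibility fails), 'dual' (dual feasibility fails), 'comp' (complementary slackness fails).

Gradient of f: grad f(x) = Q x + c = (0, 0)
Constraint values g_i(x) = a_i^T x - b_i:
  g_1((-3, -1)) = 1
Stationarity residual: grad f(x) + sum_i lambda_i a_i = (0, 0)
  -> stationarity OK
Primal feasibility (all g_i <= 0): FAILS
Dual feasibility (all lambda_i >= 0): OK
Complementary slackness (lambda_i * g_i(x) = 0 for all i): OK

Verdict: the first failing condition is primal_feasibility -> primal.

primal


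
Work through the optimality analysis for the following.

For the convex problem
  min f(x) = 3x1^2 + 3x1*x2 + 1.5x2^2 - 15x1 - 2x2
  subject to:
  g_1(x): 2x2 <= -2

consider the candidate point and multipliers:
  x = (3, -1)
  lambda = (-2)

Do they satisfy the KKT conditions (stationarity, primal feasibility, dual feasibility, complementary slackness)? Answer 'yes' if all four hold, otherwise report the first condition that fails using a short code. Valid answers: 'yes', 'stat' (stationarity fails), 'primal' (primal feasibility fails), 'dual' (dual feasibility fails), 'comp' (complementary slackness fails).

Gradient of f: grad f(x) = Q x + c = (0, 4)
Constraint values g_i(x) = a_i^T x - b_i:
  g_1((3, -1)) = 0
Stationarity residual: grad f(x) + sum_i lambda_i a_i = (0, 0)
  -> stationarity OK
Primal feasibility (all g_i <= 0): OK
Dual feasibility (all lambda_i >= 0): FAILS
Complementary slackness (lambda_i * g_i(x) = 0 for all i): OK

Verdict: the first failing condition is dual_feasibility -> dual.

dual


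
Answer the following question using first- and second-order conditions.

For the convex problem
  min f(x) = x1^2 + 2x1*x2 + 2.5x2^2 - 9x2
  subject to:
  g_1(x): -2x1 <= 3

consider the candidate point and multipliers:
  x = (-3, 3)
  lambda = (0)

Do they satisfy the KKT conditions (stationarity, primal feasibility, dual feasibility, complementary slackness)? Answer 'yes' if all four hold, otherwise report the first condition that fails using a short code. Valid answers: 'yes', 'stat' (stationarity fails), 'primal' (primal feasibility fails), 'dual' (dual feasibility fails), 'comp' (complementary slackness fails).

Gradient of f: grad f(x) = Q x + c = (0, 0)
Constraint values g_i(x) = a_i^T x - b_i:
  g_1((-3, 3)) = 3
Stationarity residual: grad f(x) + sum_i lambda_i a_i = (0, 0)
  -> stationarity OK
Primal feasibility (all g_i <= 0): FAILS
Dual feasibility (all lambda_i >= 0): OK
Complementary slackness (lambda_i * g_i(x) = 0 for all i): OK

Verdict: the first failing condition is primal_feasibility -> primal.

primal


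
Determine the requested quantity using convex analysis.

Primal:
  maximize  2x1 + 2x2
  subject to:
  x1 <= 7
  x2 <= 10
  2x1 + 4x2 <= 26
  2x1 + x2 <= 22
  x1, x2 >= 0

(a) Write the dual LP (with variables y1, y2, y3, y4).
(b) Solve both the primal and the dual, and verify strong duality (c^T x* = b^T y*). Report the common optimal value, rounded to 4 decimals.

The standard primal-dual pair for 'max c^T x s.t. A x <= b, x >= 0' is:
  Dual:  min b^T y  s.t.  A^T y >= c,  y >= 0.

So the dual LP is:
  minimize  7y1 + 10y2 + 26y3 + 22y4
  subject to:
    y1 + 2y3 + 2y4 >= 2
    y2 + 4y3 + y4 >= 2
    y1, y2, y3, y4 >= 0

Solving the primal: x* = (7, 3).
  primal value c^T x* = 20.
Solving the dual: y* = (1, 0, 0.5, 0).
  dual value b^T y* = 20.
Strong duality: c^T x* = b^T y*. Confirmed.

20
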